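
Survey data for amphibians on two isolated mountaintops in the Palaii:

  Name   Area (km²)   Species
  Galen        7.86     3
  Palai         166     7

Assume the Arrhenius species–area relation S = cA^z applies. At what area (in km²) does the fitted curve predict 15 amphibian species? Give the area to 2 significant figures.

z = ln(7/3) / ln(166/7.86) = 0.8473 / 3.0502 = 0.2778
c = 3 / 7.86^0.2778 = 3 / 1.773 = 1.692
A = (15/1.692)^(1/0.2778) ⇒ ln A = ln(8.866)/0.2778 = 7.8556
A = e^7.8556 ≈ 2580 km²

2600 km²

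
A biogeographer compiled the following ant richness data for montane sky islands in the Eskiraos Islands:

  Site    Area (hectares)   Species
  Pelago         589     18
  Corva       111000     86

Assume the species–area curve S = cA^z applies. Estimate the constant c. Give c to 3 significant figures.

z = ln(S₂/S₁) / ln(A₂/A₁) = ln(86/18) / ln(111000/589) = 1.5640 / 5.2389 = 0.2985
c = S₁ / A₁^z = 18 / 589^0.2985 = 18 / 6.714 = 2.681

2.68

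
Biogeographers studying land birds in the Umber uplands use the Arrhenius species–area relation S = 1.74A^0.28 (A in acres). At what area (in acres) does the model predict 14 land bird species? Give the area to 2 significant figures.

14 = 1.74 × A^0.28  ⇒  A^0.28 = 14/1.74 = 8.046
ln A = ln(8.046) / 0.28 = 2.0852 / 0.28 = 7.4470
A = e^7.4470 ≈ 1715 acres

1700 acres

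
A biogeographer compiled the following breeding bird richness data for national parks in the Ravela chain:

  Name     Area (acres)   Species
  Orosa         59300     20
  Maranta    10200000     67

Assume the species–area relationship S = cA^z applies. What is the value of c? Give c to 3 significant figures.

1.51

z = ln(S₂/S₁) / ln(A₂/A₁) = ln(67/20) / ln(10200000/59300) = 1.2090 / 5.1475 = 0.2349
c = S₁ / A₁^z = 20 / 59300^0.2349 = 20 / 13.21 = 1.514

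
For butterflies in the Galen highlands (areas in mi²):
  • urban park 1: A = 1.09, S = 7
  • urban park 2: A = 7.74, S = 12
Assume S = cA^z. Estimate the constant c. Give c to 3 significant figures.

6.84

z = ln(S₂/S₁) / ln(A₂/A₁) = ln(12/7) / ln(7.74/1.09) = 0.5390 / 1.9602 = 0.2750
c = S₁ / A₁^z = 7 / 1.09^0.2750 = 7 / 1.024 = 6.836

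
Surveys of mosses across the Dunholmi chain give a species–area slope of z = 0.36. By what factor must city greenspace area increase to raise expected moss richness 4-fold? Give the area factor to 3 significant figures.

47.0

(A₂/A₁)^0.36 = 4, so A₂/A₁ = 4^(1/0.36) = 4^2.778
ln(A₂/A₁) = ln 4 / 0.36 = 1.3863 / 0.36 = 3.8508
A₂/A₁ = e^3.8508 ≈ 47.03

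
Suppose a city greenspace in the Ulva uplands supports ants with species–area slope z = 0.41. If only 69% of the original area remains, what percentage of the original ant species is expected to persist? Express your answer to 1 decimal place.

85.9%

S_new/S_old = (A_new/A_old)^z = 0.69^0.41
= exp(0.41 × ln 0.69) = exp(0.41 × -0.3711) = exp(-0.1521) ≈ 0.8589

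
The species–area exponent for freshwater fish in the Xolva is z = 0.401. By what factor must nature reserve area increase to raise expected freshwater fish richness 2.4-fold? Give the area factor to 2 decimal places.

8.87

(A₂/A₁)^0.401 = 2.4, so A₂/A₁ = 2.4^(1/0.401) = 2.4^2.494
ln(A₂/A₁) = ln 2.4 / 0.401 = 0.8755 / 0.401 = 2.1832
A₂/A₁ = e^2.1832 ≈ 8.875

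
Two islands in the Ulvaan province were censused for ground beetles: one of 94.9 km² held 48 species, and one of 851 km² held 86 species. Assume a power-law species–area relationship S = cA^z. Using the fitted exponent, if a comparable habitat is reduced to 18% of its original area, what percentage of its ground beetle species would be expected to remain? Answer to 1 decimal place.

z = ln(86/48) / ln(851/94.9) = 0.5831 / 2.1936 = 0.2658
S_new/S_old = (A_new/A_old)^z = 0.18^0.2658 = exp(0.2658 × -1.7148) = 0.6339

63.4%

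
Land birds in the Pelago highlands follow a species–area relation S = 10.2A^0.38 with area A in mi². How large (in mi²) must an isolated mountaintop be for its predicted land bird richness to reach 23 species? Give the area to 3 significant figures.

8.50 mi²

23 = 10.2 × A^0.38  ⇒  A^0.38 = 23/10.2 = 2.255
ln A = ln(2.255) / 0.38 = 0.8131 / 0.38 = 2.1398
A = e^2.1398 ≈ 8.497 mi²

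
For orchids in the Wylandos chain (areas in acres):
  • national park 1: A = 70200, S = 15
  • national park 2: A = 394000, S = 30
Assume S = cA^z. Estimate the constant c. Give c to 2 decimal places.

0.17

z = ln(S₂/S₁) / ln(A₂/A₁) = ln(30/15) / ln(394000/70200) = 0.6931 / 1.7250 = 0.4018
c = S₁ / A₁^z = 15 / 70200^0.4018 = 15 / 88.59 = 0.1693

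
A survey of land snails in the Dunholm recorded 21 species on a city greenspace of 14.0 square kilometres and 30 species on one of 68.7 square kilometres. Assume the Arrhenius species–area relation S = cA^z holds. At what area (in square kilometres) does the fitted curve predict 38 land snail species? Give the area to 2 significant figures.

200 square kilometres

z = ln(30/21) / ln(68.7/14) = 0.3567 / 1.5907 = 0.2242
c = 21 / 14^0.2242 = 21 / 1.807 = 11.62
A = (38/11.62)^(1/0.2242) ⇒ ln A = ln(3.27)/0.2242 = 5.2840
A = e^5.2840 ≈ 197.2 square kilometres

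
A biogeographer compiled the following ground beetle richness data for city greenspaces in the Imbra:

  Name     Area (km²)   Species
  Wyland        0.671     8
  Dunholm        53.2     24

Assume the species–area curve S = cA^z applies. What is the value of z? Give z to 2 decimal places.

Taking logs: ln S = ln c + z ln A, so z = (ln S₂ − ln S₁)/(ln A₂ − ln A₁).
z = ln(24/8) / ln(53.2/0.671) = ln(3) / ln(79.28) = 1.0986 / 4.3730 = 0.2512

0.25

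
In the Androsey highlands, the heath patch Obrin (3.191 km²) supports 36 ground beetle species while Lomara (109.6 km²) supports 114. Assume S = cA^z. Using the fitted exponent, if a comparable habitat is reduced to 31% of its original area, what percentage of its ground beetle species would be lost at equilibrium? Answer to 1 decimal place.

z = ln(114/36) / ln(109.6/3.191) = 1.1527 / 3.5365 = 0.3259
S_new/S_old = (A_new/A_old)^z = 0.31^0.3259 = exp(0.3259 × -1.1712) = 0.6827
Fraction lost = 1 − 0.6827 = 0.3173

31.7%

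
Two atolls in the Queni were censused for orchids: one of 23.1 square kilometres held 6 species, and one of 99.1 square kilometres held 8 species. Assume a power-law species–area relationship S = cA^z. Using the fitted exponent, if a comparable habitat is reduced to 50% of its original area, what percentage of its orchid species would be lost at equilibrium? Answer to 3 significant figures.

z = ln(8/6) / ln(99.1/23.1) = 0.2877 / 1.4563 = 0.1975
S_new/S_old = (A_new/A_old)^z = 0.5^0.1975 = exp(0.1975 × -0.6931) = 0.872
Fraction lost = 1 − 0.872 = 0.128

12.8%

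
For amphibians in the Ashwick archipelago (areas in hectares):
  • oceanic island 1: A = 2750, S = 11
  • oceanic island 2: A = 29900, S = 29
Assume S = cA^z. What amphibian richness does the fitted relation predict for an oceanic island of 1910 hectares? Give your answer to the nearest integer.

z = ln(29/11) / ln(29900/2750) = 0.9694 / 2.3863 = 0.4062
c = 11 / 2750^0.4062 = 11 / 24.96 = 0.4407
S₃ = 0.4407 × 1910^0.4062 = 0.4407 × 21.52 ≈ 9.486

9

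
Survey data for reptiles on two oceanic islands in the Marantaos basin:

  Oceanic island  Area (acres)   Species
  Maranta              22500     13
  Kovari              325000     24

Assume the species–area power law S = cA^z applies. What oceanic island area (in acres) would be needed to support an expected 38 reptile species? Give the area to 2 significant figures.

2400000 acres

z = ln(24/13) / ln(325000/22500) = 0.6131 / 2.6703 = 0.2296
c = 13 / 22500^0.2296 = 13 / 9.983 = 1.302
A = (38/1.302)^(1/0.2296) ⇒ ln A = ln(29.18)/0.2296 = 14.6930
A = e^14.6930 ≈ 2404911 acres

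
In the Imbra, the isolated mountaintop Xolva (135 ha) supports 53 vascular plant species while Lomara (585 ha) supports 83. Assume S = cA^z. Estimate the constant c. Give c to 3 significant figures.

11.8

z = ln(S₂/S₁) / ln(A₂/A₁) = ln(83/53) / ln(585/135) = 0.4485 / 1.4663 = 0.3059
c = S₁ / A₁^z = 53 / 135^0.3059 = 53 / 4.484 = 11.82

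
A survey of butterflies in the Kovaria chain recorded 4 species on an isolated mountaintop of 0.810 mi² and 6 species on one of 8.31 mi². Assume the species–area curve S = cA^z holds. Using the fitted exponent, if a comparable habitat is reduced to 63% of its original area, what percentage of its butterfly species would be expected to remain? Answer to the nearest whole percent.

92%

z = ln(6/4) / ln(8.31/0.81) = 0.4055 / 2.3282 = 0.1742
S_new/S_old = (A_new/A_old)^z = 0.63^0.1742 = exp(0.1742 × -0.4620) = 0.9227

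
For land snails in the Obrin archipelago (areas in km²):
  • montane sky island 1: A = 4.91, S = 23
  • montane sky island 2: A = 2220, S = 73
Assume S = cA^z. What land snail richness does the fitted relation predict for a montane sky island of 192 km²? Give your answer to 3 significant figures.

46.0

z = ln(73/23) / ln(2220/4.91) = 1.1550 / 6.1140 = 0.1889
c = 23 / 4.91^0.1889 = 23 / 1.351 = 17.03
S₃ = 17.03 × 192^0.1889 = 17.03 × 2.7 ≈ 45.97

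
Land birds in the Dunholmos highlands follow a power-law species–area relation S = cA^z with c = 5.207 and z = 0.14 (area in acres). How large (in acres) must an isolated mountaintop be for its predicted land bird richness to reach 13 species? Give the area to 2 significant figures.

690 acres

13 = 5.207 × A^0.14  ⇒  A^0.14 = 13/5.207 = 2.497
ln A = ln(2.497) / 0.14 = 0.9149 / 0.14 = 6.5353
A = e^6.5353 ≈ 689.1 acres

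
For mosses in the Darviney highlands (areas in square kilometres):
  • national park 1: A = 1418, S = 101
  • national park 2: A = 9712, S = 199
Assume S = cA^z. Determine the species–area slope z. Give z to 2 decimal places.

Taking logs: ln S = ln c + z ln A, so z = (ln S₂ − ln S₁)/(ln A₂ − ln A₁).
z = ln(199/101) / ln(9712/1418) = ln(1.97) / ln(6.849) = 0.6782 / 1.9241 = 0.3525

0.35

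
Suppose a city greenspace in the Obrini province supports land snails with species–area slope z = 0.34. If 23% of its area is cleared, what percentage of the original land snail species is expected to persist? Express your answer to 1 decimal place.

91.5%

S_new/S_old = (A_new/A_old)^z = 0.77^0.34
= exp(0.34 × ln 0.77) = exp(0.34 × -0.2614) = exp(-0.0889) ≈ 0.915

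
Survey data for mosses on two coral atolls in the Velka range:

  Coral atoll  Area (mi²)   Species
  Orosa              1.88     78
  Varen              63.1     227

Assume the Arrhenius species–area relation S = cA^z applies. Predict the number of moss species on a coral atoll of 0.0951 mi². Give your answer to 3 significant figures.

z = ln(227/78) / ln(63.1/1.88) = 1.0682 / 3.5134 = 0.3040
c = 78 / 1.88^0.3040 = 78 / 1.212 = 64.38
S₃ = 64.38 × 0.0951^0.3040 = 64.38 × 0.489 ≈ 31.48

31.5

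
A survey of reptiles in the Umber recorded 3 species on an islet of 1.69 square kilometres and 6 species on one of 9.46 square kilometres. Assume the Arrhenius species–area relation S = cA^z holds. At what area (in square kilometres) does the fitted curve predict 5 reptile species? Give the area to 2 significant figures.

z = ln(6/3) / ln(9.46/1.69) = 0.6931 / 1.7223 = 0.4024
c = 3 / 1.69^0.4024 = 3 / 1.235 = 2.429
A = (5/2.429)^(1/0.4024) ⇒ ln A = ln(2.059)/0.4024 = 1.7940
A = e^1.7940 ≈ 6.014 square kilometres

6.0 square kilometres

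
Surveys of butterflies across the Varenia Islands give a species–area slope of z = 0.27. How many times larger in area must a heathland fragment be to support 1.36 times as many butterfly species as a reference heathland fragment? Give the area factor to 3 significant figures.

3.12

(A₂/A₁)^0.27 = 1.36, so A₂/A₁ = 1.36^(1/0.27) = 1.36^3.704
ln(A₂/A₁) = ln 1.36 / 0.27 = 0.3075 / 0.27 = 1.1388
A₂/A₁ = e^1.1388 ≈ 3.123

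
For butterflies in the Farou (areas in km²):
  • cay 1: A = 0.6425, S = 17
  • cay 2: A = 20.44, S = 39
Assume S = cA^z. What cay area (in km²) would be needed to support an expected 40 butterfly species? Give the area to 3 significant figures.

z = ln(39/17) / ln(20.44/0.6425) = 0.8303 / 3.4599 = 0.2400
c = 17 / 0.6425^0.2400 = 17 / 0.8993 = 18.9
A = (40/18.9)^(1/0.2400) ⇒ ln A = ln(2.116)/0.2400 = 3.1230
A = e^3.1230 ≈ 22.71 km²

22.7 km²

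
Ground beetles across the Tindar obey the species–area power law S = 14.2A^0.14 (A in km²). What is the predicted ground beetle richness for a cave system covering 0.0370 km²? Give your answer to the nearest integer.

9 species

S = 14.2 × 0.037^0.14
ln S = ln 14.2 + 0.14 × ln 0.037 = 2.6532 + 0.14 × -3.2968 = 2.1917
S = e^2.1917 ≈ 8.95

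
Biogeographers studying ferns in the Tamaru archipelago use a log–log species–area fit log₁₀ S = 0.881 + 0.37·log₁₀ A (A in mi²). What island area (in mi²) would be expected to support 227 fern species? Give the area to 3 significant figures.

9700 mi²

227 = 7.603 × A^0.37  ⇒  A^0.37 = 227/7.603 = 29.86
ln A = ln(29.86) / 0.37 = 3.3964 / 0.37 = 9.1794
A = e^9.1794 ≈ 9695 mi²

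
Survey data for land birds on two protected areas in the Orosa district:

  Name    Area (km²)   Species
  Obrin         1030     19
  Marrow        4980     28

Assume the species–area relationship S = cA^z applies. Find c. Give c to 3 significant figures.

z = ln(S₂/S₁) / ln(A₂/A₁) = ln(28/19) / ln(4980/1030) = 0.3878 / 1.5759 = 0.2461
c = S₁ / A₁^z = 19 / 1030^0.2461 = 19 / 5.513 = 3.447

3.45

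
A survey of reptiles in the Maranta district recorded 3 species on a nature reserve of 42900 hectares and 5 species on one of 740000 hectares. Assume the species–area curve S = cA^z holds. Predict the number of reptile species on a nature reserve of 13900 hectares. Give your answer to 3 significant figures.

z = ln(5/3) / ln(740000/42900) = 0.5108 / 2.8478 = 0.1794
c = 3 / 42900^0.1794 = 3 / 6.776 = 0.4428
S₃ = 0.4428 × 13900^0.1794 = 0.4428 × 5.536 ≈ 2.451

2.45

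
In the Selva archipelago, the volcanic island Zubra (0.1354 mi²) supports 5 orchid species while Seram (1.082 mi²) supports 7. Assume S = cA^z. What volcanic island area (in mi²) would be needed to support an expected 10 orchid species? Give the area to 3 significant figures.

z = ln(7/5) / ln(1.082/0.1354) = 0.3365 / 2.0783 = 0.1619
c = 5 / 0.1354^0.1619 = 5 / 0.7235 = 6.911
A = (10/6.911)^(1/0.1619) ⇒ ln A = ln(1.447)/0.1619 = 2.2819
A = e^2.2819 ≈ 9.796 mi²

9.80 mi²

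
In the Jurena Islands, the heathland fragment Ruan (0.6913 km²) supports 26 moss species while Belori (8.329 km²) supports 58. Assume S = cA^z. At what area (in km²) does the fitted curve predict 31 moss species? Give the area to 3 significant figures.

z = ln(58/26) / ln(8.329/0.6913) = 0.8023 / 2.4889 = 0.3224
c = 26 / 0.6913^0.3224 = 26 / 0.8878 = 29.29
A = (31/29.29)^(1/0.3224) ⇒ ln A = ln(1.059)/0.3224 = 0.1764
A = e^0.1764 ≈ 1.193 km²

1.19 km²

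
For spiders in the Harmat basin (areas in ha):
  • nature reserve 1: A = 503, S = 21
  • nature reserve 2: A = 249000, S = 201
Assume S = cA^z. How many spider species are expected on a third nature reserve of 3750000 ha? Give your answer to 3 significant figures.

z = ln(201/21) / ln(249000/503) = 2.2588 / 6.2046 = 0.3640
c = 21 / 503^0.3640 = 21 / 9.627 = 2.181
S₃ = 2.181 × 3750000^0.3640 = 2.181 × 247.3 ≈ 539.5

539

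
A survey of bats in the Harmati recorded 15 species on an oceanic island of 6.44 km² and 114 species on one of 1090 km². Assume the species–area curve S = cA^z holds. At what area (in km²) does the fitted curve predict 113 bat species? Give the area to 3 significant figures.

1070 km²

z = ln(114/15) / ln(1090/6.44) = 2.0281 / 5.1314 = 0.3952
c = 15 / 6.44^0.3952 = 15 / 2.088 = 7.184
A = (113/7.184)^(1/0.3952) ⇒ ln A = ln(15.73)/0.3952 = 6.9716
A = e^6.9716 ≈ 1066 km²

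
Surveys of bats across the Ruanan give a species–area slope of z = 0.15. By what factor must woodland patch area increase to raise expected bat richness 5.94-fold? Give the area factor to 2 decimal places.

(A₂/A₁)^0.15 = 5.94, so A₂/A₁ = 5.94^(1/0.15) = 5.94^6.667
ln(A₂/A₁) = ln 5.94 / 0.15 = 1.7817 / 0.15 = 11.8781
A₂/A₁ = e^11.8781 ≈ 144071

144070.91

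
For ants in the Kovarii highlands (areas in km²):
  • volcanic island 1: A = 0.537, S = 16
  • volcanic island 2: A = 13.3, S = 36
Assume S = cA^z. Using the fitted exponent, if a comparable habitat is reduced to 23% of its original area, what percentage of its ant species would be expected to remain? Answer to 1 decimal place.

z = ln(36/16) / ln(13.3/0.537) = 0.8109 / 3.2095 = 0.2527
S_new/S_old = (A_new/A_old)^z = 0.23^0.2527 = exp(0.2527 × -1.4697) = 0.6898

69.0%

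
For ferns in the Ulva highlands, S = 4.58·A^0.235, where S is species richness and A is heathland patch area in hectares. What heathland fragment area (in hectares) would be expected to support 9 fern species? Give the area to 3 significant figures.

9 = 4.58 × A^0.235  ⇒  A^0.235 = 9/4.58 = 1.965
ln A = ln(1.965) / 0.235 = 0.6755 / 0.235 = 2.8746
A = e^2.8746 ≈ 17.72 hectares

17.7 hectares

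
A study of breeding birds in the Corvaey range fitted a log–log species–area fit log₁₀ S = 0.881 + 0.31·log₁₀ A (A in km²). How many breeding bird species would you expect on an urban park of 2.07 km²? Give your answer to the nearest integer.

S = 7.603 × 2.07^0.31
ln S = ln 7.603 + 0.31 × ln 2.07 = 2.0286 + 0.31 × 0.7275 = 2.2541
S = e^2.2541 ≈ 9.527

10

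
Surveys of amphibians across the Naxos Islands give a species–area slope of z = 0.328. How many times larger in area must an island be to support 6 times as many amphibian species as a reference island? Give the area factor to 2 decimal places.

(A₂/A₁)^0.328 = 6, so A₂/A₁ = 6^(1/0.328) = 6^3.049
ln(A₂/A₁) = ln 6 / 0.328 = 1.7918 / 0.328 = 5.4627
A₂/A₁ = e^5.4627 ≈ 235.7

235.73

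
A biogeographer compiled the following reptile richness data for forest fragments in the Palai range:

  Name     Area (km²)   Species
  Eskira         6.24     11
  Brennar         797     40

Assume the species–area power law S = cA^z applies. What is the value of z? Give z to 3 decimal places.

0.266

Taking logs: ln S = ln c + z ln A, so z = (ln S₂ − ln S₁)/(ln A₂ − ln A₁).
z = ln(40/11) / ln(797/6.24) = ln(3.636) / ln(127.7) = 1.2910 / 4.8499 = 0.2662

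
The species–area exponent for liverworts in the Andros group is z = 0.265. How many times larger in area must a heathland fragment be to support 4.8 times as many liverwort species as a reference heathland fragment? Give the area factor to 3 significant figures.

(A₂/A₁)^0.265 = 4.8, so A₂/A₁ = 4.8^(1/0.265) = 4.8^3.774
ln(A₂/A₁) = ln 4.8 / 0.265 = 1.5686 / 0.265 = 5.9193
A₂/A₁ = e^5.9193 ≈ 372.2

372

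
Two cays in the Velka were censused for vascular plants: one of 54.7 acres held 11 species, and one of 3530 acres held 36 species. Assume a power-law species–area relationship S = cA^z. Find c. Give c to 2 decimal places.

3.52

z = ln(S₂/S₁) / ln(A₂/A₁) = ln(36/11) / ln(3530/54.7) = 1.1856 / 4.1672 = 0.2845
c = S₁ / A₁^z = 11 / 54.7^0.2845 = 11 / 3.122 = 3.523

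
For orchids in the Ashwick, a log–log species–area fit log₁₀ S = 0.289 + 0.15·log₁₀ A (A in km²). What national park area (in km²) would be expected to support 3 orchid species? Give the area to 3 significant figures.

3 = 1.945 × A^0.15  ⇒  A^0.15 = 3/1.945 = 1.542
ln A = ln(1.542) / 0.15 = 0.4332 / 0.15 = 2.8878
A = e^2.8878 ≈ 17.95 km²

18.0 km²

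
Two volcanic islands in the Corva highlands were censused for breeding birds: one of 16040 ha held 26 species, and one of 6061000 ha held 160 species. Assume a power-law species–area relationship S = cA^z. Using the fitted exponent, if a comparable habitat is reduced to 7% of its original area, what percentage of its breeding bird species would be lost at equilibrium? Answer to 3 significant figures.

z = ln(160/26) / ln(6061000/16040) = 1.8171 / 5.9345 = 0.3062
S_new/S_old = (A_new/A_old)^z = 0.07^0.3062 = exp(0.3062 × -2.6593) = 0.443
Fraction lost = 1 − 0.443 = 0.557

55.7%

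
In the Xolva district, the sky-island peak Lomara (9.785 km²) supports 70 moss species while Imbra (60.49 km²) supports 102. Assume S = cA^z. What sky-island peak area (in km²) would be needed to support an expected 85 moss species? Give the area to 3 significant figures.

z = ln(102/70) / ln(60.49/9.785) = 0.3765 / 1.8216 = 0.2067
c = 70 / 9.785^0.2067 = 70 / 1.602 = 43.69
A = (85/43.69)^(1/0.2067) ⇒ ln A = ln(1.946)/0.2067 = 3.2203
A = e^3.2203 ≈ 25.04 km²

25.0 km²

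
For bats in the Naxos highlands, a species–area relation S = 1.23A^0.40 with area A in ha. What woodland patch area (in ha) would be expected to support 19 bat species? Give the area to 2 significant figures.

19 = 1.23 × A^0.4  ⇒  A^0.4 = 19/1.23 = 15.45
ln A = ln(15.45) / 0.4 = 2.7374 / 0.4 = 6.8436
A = e^6.8436 ≈ 937.8 ha

940 ha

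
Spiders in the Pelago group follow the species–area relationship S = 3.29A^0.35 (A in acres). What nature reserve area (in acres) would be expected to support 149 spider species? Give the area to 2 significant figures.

54000 acres

149 = 3.29 × A^0.35  ⇒  A^0.35 = 149/3.29 = 45.29
ln A = ln(45.29) / 0.35 = 3.8131 / 0.35 = 10.8945
A = e^10.8945 ≈ 53877 acres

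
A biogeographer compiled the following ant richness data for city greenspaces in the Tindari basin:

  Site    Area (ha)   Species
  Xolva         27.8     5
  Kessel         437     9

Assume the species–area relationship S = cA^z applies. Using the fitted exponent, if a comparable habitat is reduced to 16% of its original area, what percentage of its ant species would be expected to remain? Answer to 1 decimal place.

67.6%

z = ln(9/5) / ln(437/27.8) = 0.5878 / 2.7549 = 0.2134
S_new/S_old = (A_new/A_old)^z = 0.16^0.2134 = exp(0.2134 × -1.8326) = 0.6764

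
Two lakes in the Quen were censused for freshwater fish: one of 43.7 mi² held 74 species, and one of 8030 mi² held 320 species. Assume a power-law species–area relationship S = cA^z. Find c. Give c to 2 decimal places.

z = ln(S₂/S₁) / ln(A₂/A₁) = ln(320/74) / ln(8030/43.7) = 1.4643 / 5.2136 = 0.2809
c = S₁ / A₁^z = 74 / 43.7^0.2809 = 74 / 2.889 = 25.62

25.62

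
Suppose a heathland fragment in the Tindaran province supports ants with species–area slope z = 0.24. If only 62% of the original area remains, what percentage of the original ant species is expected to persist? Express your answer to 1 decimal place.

89.2%

S_new/S_old = (A_new/A_old)^z = 0.62^0.24
= exp(0.24 × ln 0.62) = exp(0.24 × -0.4780) = exp(-0.1147) ≈ 0.8916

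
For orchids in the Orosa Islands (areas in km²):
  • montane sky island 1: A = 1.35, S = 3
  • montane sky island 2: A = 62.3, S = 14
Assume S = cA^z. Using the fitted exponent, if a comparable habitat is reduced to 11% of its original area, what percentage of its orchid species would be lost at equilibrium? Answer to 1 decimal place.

58.8%

z = ln(14/3) / ln(62.3/1.35) = 1.5404 / 3.8319 = 0.4020
S_new/S_old = (A_new/A_old)^z = 0.11^0.4020 = exp(0.4020 × -2.2073) = 0.4117
Fraction lost = 1 − 0.4117 = 0.5883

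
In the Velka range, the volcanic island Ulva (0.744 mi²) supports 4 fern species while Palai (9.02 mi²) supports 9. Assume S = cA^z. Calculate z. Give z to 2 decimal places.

0.33

Taking logs: ln S = ln c + z ln A, so z = (ln S₂ − ln S₁)/(ln A₂ − ln A₁).
z = ln(9/4) / ln(9.02/0.744) = ln(2.25) / ln(12.12) = 0.8109 / 2.4952 = 0.3250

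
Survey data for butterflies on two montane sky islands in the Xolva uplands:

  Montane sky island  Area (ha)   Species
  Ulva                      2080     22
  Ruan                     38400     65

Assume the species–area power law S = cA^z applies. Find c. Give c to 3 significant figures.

z = ln(S₂/S₁) / ln(A₂/A₁) = ln(65/22) / ln(38400/2080) = 1.0833 / 2.9157 = 0.3716
c = S₁ / A₁^z = 22 / 2080^0.3716 = 22 / 17.09 = 1.287

1.29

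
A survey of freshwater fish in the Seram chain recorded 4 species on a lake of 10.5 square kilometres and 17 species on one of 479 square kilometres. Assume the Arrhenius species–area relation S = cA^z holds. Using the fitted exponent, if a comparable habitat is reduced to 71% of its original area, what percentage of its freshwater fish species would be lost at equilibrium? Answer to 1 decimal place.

z = ln(17/4) / ln(479/10.5) = 1.4469 / 3.8203 = 0.3787
S_new/S_old = (A_new/A_old)^z = 0.71^0.3787 = exp(0.3787 × -0.3425) = 0.8783
Fraction lost = 1 − 0.8783 = 0.1217

12.2%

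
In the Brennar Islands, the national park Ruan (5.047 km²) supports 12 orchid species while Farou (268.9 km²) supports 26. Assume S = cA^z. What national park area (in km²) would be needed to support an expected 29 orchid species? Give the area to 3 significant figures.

z = ln(26/12) / ln(268.9/5.047) = 0.7732 / 3.9755 = 0.1945
c = 12 / 5.047^0.1945 = 12 / 1.37 = 8.759
A = (29/8.759)^(1/0.1945) ⇒ ln A = ln(3.311)/0.1945 = 6.1558
A = e^6.1558 ≈ 471.5 km²

471 km²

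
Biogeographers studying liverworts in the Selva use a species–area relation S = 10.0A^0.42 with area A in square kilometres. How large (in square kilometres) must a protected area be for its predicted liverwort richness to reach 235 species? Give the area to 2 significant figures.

235 = 10 × A^0.42  ⇒  A^0.42 = 235/10 = 23.5
ln A = ln(23.5) / 0.42 = 3.1570 / 0.42 = 7.5167
A = e^7.5167 ≈ 1838 square kilometres

1800 square kilometres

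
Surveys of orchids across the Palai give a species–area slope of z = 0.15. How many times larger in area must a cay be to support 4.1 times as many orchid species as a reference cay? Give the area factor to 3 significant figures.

12200

(A₂/A₁)^0.15 = 4.1, so A₂/A₁ = 4.1^(1/0.15) = 4.1^6.667
ln(A₂/A₁) = ln 4.1 / 0.15 = 1.4110 / 0.15 = 9.4066
A₂/A₁ = e^9.4066 ≈ 12168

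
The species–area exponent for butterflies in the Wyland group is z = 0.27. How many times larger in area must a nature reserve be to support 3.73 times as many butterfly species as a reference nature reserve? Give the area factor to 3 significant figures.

(A₂/A₁)^0.27 = 3.73, so A₂/A₁ = 3.73^(1/0.27) = 3.73^3.704
ln(A₂/A₁) = ln 3.73 / 0.27 = 1.3164 / 0.27 = 4.8756
A₂/A₁ = e^4.8756 ≈ 131.1

131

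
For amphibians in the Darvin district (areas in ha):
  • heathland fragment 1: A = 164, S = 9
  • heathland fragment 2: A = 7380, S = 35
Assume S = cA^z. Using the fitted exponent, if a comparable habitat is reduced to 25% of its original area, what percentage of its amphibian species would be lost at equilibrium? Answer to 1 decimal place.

39.0%

z = ln(35/9) / ln(7380/164) = 1.3581 / 3.8067 = 0.3568
S_new/S_old = (A_new/A_old)^z = 0.25^0.3568 = exp(0.3568 × -1.3863) = 0.6098
Fraction lost = 1 − 0.6098 = 0.3902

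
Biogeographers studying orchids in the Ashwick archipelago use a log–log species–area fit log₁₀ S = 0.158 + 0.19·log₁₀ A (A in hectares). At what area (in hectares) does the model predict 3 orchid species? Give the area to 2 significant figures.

48 hectares

3 = 1.439 × A^0.19  ⇒  A^0.19 = 3/1.439 = 2.085
ln A = ln(2.085) / 0.19 = 0.7348 / 0.19 = 3.8674
A = e^3.8674 ≈ 47.82 hectares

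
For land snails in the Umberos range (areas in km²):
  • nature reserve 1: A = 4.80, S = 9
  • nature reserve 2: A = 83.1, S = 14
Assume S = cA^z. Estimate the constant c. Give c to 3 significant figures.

7.06

z = ln(S₂/S₁) / ln(A₂/A₁) = ln(14/9) / ln(83.1/4.8) = 0.4418 / 2.8514 = 0.1550
c = S₁ / A₁^z = 9 / 4.8^0.1550 = 9 / 1.275 = 7.058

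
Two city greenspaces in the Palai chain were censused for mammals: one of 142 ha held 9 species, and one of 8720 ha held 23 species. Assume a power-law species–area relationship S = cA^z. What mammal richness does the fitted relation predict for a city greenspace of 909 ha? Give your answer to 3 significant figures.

13.7

z = ln(23/9) / ln(8720/142) = 0.9383 / 4.1175 = 0.2279
c = 9 / 142^0.2279 = 9 / 3.093 = 2.909
S₃ = 2.909 × 909^0.2279 = 2.909 × 4.722 ≈ 13.74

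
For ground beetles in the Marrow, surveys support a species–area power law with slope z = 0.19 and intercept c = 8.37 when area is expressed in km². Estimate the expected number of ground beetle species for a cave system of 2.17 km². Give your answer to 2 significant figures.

9.7

S = 8.37 × 2.17^0.19
ln S = ln 8.37 + 0.19 × ln 2.17 = 2.1247 + 0.19 × 0.7747 = 2.2719
S = e^2.2719 ≈ 9.697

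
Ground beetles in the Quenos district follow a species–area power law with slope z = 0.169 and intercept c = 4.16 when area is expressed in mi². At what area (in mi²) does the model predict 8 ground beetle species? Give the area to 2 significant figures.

8 = 4.16 × A^0.169  ⇒  A^0.169 = 8/4.16 = 1.923
ln A = ln(1.923) / 0.169 = 0.6539 / 0.169 = 3.8694
A = e^3.8694 ≈ 47.91 mi²

48 mi²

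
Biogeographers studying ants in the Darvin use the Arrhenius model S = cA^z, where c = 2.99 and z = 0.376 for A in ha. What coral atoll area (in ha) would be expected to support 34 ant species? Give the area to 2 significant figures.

34 = 2.99 × A^0.376  ⇒  A^0.376 = 34/2.99 = 11.37
ln A = ln(11.37) / 0.376 = 2.4311 / 0.376 = 6.4657
A = e^6.4657 ≈ 642.7 ha

640 ha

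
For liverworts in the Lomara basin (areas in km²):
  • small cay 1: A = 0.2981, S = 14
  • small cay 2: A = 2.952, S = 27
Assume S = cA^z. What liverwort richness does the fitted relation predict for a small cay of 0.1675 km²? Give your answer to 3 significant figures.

11.9

z = ln(27/14) / ln(2.952/0.2981) = 0.6568 / 2.2928 = 0.2865
c = 14 / 0.2981^0.2865 = 14 / 0.707 = 19.8
S₃ = 19.8 × 0.1675^0.2865 = 19.8 × 0.5994 ≈ 11.87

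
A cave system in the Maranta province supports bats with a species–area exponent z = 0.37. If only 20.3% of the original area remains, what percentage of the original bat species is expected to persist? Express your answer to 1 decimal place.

55.4%

S_new/S_old = (A_new/A_old)^z = 0.203^0.37
= exp(0.37 × ln 0.203) = exp(0.37 × -1.5945) = exp(-0.5900) ≈ 0.5543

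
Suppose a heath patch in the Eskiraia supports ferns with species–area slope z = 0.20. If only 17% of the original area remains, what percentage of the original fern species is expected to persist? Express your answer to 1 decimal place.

S_new/S_old = (A_new/A_old)^z = 0.17^0.2
= exp(0.2 × ln 0.17) = exp(0.2 × -1.7720) = exp(-0.3544) ≈ 0.7016

70.2%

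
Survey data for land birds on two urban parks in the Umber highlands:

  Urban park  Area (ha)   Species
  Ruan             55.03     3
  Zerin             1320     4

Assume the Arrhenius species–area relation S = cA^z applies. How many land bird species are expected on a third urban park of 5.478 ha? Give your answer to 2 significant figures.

2.4

z = ln(4/3) / ln(1320/55.03) = 0.2877 / 3.1775 = 0.0905
c = 3 / 55.03^0.0905 = 3 / 1.437 = 2.087
S₃ = 2.087 × 5.478^0.0905 = 2.087 × 1.166 ≈ 2.434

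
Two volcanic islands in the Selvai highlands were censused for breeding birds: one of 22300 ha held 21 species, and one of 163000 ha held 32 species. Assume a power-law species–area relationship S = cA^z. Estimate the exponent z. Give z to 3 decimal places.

Taking logs: ln S = ln c + z ln A, so z = (ln S₂ − ln S₁)/(ln A₂ − ln A₁).
z = ln(32/21) / ln(163000/22300) = ln(1.524) / ln(7.309) = 0.4212 / 1.9892 = 0.2118

0.212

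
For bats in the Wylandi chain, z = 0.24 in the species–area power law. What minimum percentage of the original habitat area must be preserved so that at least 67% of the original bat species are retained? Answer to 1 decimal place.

18.9%

Need (A_new/A_old)^0.24 = 0.67, so A_new/A_old = 0.67^(1/0.24) = 0.67^4.167
ln(A_new/A_old) = ln 0.67 / 0.24 = -0.4005 / 0.24 = -1.6687
A_new/A_old = e^-1.6687 ≈ 0.1885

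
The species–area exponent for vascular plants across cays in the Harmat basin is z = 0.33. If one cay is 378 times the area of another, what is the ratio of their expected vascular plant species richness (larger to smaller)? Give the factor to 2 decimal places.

7.09

S₂/S₁ = (A₂/A₁)^z = 378^0.33
ln(S₂/S₁) = 0.33 × ln 378 = 0.33 × 5.9349 = 1.9585
S₂/S₁ = e^1.9585 ≈ 7.089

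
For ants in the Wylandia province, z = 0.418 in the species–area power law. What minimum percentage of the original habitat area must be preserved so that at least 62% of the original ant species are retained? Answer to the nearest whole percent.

Need (A_new/A_old)^0.418 = 0.62, so A_new/A_old = 0.62^(1/0.418) = 0.62^2.392
ln(A_new/A_old) = ln 0.62 / 0.418 = -0.4780 / 0.418 = -1.1436
A_new/A_old = e^-1.1436 ≈ 0.3187

32%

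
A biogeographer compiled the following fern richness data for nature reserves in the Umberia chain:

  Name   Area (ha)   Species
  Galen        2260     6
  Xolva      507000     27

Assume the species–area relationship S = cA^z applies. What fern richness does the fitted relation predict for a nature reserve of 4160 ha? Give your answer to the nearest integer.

7

z = ln(27/6) / ln(507000/2260) = 1.5041 / 5.4131 = 0.2779
c = 6 / 2260^0.2779 = 6 / 8.55 = 0.7018
S₃ = 0.7018 × 4160^0.2779 = 0.7018 × 10.13 ≈ 7.109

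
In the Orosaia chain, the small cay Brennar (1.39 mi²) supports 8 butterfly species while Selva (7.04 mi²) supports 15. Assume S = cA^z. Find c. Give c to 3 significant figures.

z = ln(S₂/S₁) / ln(A₂/A₁) = ln(15/8) / ln(7.04/1.39) = 0.6286 / 1.6223 = 0.3875
c = S₁ / A₁^z = 8 / 1.39^0.3875 = 8 / 1.136 = 7.042

7.04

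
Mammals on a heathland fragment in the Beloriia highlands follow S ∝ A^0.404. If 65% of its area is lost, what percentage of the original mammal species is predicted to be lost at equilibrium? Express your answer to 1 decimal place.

S_new/S_old = (A_new/A_old)^z = 0.35^0.404
= exp(0.404 × ln 0.35) = exp(0.404 × -1.0498) = exp(-0.4241) ≈ 0.6543
Fraction lost = 1 − 0.6543 = 0.3457

34.6%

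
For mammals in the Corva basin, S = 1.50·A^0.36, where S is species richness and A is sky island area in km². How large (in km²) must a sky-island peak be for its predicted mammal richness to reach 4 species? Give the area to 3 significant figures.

15.2 km²

4 = 1.5 × A^0.36  ⇒  A^0.36 = 4/1.5 = 2.667
ln A = ln(2.667) / 0.36 = 0.9808 / 0.36 = 2.7245
A = e^2.7245 ≈ 15.25 km²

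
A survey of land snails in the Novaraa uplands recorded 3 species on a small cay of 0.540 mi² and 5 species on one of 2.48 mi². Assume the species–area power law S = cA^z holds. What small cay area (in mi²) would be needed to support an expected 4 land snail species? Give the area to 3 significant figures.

z = ln(5/3) / ln(2.48/0.54) = 0.5108 / 1.5244 = 0.3351
c = 3 / 0.54^0.3351 = 3 / 0.8134 = 3.688
A = (4/3.688)^(1/0.3351) ⇒ ln A = ln(1.085)/0.3351 = 0.2423
A = e^0.2423 ≈ 1.274 mi²

1.27 mi²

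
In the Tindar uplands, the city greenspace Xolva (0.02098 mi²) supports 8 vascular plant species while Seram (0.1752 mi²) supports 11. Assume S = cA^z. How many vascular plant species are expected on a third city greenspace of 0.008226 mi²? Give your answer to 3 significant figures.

z = ln(11/8) / ln(0.1752/0.02098) = 0.3185 / 2.1224 = 0.1500
c = 8 / 0.02098^0.1500 = 8 / 0.56 = 14.29
S₃ = 14.29 × 0.008226^0.1500 = 14.29 × 0.4866 ≈ 6.951

6.95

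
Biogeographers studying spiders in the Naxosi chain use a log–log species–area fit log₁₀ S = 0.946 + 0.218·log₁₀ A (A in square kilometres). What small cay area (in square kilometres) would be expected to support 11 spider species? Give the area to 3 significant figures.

11 = 8.831 × A^0.218  ⇒  A^0.218 = 11/8.831 = 1.246
ln A = ln(1.246) / 0.218 = 0.2196 / 0.218 = 1.0076
A = e^1.0076 ≈ 2.739 square kilometres

2.74 square kilometres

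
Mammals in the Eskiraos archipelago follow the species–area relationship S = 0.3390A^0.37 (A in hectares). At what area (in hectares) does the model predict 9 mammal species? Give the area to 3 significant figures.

7060 hectares

9 = 0.339 × A^0.37  ⇒  A^0.37 = 9/0.339 = 26.55
ln A = ln(26.55) / 0.37 = 3.2790 / 0.37 = 8.8621
A = e^8.8621 ≈ 7059 hectares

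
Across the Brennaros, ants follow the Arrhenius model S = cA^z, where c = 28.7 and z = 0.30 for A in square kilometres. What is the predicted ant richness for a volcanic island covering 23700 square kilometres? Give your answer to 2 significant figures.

590

S = 28.7 × 23700^0.3
ln S = ln 28.7 + 0.3 × ln 23700 = 3.3569 + 0.3 × 10.0732 = 6.3789
S = e^6.3789 ≈ 589.3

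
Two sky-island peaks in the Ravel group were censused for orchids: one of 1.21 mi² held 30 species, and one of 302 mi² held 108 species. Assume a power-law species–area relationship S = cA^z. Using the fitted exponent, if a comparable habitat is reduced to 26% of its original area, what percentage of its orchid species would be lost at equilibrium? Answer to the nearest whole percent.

z = ln(108/30) / ln(302/1.21) = 1.2809 / 5.5198 = 0.2321
S_new/S_old = (A_new/A_old)^z = 0.26^0.2321 = exp(0.2321 × -1.3471) = 0.7315
Fraction lost = 1 − 0.7315 = 0.2685

27%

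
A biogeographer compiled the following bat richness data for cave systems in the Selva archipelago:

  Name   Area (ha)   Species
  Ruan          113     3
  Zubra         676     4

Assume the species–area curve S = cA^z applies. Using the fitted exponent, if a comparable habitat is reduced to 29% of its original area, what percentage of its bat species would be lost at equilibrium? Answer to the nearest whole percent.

z = ln(4/3) / ln(676/113) = 0.2877 / 1.7888 = 0.1608
S_new/S_old = (A_new/A_old)^z = 0.29^0.1608 = exp(0.1608 × -1.2379) = 0.8195
Fraction lost = 1 − 0.8195 = 0.1805

18%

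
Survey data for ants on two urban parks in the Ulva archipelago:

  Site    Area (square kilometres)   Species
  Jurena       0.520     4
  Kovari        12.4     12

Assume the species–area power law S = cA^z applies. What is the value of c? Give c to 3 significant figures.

5.02

z = ln(S₂/S₁) / ln(A₂/A₁) = ln(12/4) / ln(12.4/0.52) = 1.0986 / 3.1716 = 0.3464
c = S₁ / A₁^z = 4 / 0.52^0.3464 = 4 / 0.7973 = 5.017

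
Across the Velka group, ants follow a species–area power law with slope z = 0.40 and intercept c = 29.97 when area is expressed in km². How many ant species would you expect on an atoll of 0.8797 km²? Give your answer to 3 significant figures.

S = 29.97 × 0.8797^0.4 = 29.97 × 0.95 ≈ 28.47

28.5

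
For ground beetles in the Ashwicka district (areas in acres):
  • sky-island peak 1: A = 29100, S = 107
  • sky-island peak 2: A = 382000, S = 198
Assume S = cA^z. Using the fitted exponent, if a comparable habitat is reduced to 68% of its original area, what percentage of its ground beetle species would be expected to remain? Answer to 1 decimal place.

z = ln(198/107) / ln(382000/29100) = 0.6154 / 2.5747 = 0.2390
S_new/S_old = (A_new/A_old)^z = 0.68^0.2390 = exp(0.2390 × -0.3857) = 0.9119

91.2%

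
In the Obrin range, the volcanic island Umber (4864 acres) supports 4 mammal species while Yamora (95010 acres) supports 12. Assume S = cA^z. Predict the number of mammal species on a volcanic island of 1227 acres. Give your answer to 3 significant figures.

2.40

z = ln(12/4) / ln(95010/4864) = 1.0986 / 2.9721 = 0.3696
c = 4 / 4864^0.3696 = 4 / 23.06 = 0.1735
S₃ = 0.1735 × 1227^0.3696 = 0.1735 × 13.86 ≈ 2.404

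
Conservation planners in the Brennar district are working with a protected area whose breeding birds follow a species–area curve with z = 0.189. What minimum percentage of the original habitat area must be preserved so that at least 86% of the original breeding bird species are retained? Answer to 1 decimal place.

Need (A_new/A_old)^0.189 = 0.86, so A_new/A_old = 0.86^(1/0.189) = 0.86^5.291
ln(A_new/A_old) = ln 0.86 / 0.189 = -0.1508 / 0.189 = -0.7980
A_new/A_old = e^-0.7980 ≈ 0.4502

45.0%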